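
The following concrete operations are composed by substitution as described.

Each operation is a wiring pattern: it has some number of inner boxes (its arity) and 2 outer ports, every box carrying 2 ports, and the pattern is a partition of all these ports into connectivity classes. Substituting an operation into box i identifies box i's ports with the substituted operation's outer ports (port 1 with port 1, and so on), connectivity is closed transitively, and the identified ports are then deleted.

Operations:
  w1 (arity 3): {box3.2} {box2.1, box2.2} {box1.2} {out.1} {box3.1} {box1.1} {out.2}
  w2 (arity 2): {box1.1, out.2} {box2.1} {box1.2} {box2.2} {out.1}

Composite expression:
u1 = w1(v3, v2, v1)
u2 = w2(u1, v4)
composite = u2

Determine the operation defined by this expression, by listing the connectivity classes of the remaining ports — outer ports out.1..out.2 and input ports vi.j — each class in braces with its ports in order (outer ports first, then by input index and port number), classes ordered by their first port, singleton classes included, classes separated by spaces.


Two ports join when wires chain via w2-identified ports.
the subtree at w1 composes to {out.1} {out.2} {v1.1} {v1.2} {v2.1, v2.2} {v3.1} {v3.2} on (v3, v2, v1); out.j = own outer ports
the subtree at w2 composes to {out.1} {out.2} {v1.1} {v1.2} {v2.1, v2.2} {v3.1} {v3.2} {v4.1} {v4.2} on (v3, v2, v1, v4); out.j = own outer ports

{out.1} {out.2} {v1.1} {v1.2} {v2.1, v2.2} {v3.1} {v3.2} {v4.1} {v4.2}


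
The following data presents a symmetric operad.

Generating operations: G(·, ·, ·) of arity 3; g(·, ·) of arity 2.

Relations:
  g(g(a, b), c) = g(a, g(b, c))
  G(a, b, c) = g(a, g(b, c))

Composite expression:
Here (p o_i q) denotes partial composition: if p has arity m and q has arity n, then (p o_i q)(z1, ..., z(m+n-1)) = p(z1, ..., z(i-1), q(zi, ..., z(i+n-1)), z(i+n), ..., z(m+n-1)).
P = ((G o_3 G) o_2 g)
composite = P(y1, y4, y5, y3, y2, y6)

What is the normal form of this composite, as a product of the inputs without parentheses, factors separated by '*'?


y1 * y4 * y5 * y3 * y2 * y6

The G-tree's shape is irrelevant; the y-reading-order decides.
g(y4, y5) reduces to y4 * y5
G(y3, y2, y6) reduces to y3 * y2 * y6
G(y1, g(y4, y5), G(y3, y2, y6)) reduces to y1 * y4 * y5 * y3 * y2 * y6


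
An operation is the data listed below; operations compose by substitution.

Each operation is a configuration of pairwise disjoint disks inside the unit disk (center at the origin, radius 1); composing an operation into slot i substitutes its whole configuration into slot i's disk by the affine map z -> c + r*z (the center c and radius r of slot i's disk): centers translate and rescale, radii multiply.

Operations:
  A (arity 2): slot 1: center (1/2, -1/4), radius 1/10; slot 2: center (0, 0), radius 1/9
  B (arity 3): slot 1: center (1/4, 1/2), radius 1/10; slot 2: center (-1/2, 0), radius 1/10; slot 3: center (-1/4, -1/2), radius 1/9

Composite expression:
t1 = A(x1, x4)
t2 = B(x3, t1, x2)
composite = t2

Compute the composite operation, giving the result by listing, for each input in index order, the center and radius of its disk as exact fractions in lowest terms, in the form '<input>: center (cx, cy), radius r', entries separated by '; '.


x1: center (-9/20, -1/40), radius 1/100; x2: center (-1/4, -1/2), radius 1/9; x3: center (1/4, 1/2), radius 1/10; x4: center (-1/2, 0), radius 1/90

Nesting under B composes maps z -> c + r*z down each x-path.
x3 passes through 1 substitution, ending at center (1/4, 1/2), radius 1/10
x1 passes through 2 substitutions, ending at center (-9/20, -1/40), radius 1/100
x4 passes through 2 substitutions, ending at center (-1/2, 0), radius 1/90
x2 passes through 1 substitution, ending at center (-1/4, -1/2), radius 1/9


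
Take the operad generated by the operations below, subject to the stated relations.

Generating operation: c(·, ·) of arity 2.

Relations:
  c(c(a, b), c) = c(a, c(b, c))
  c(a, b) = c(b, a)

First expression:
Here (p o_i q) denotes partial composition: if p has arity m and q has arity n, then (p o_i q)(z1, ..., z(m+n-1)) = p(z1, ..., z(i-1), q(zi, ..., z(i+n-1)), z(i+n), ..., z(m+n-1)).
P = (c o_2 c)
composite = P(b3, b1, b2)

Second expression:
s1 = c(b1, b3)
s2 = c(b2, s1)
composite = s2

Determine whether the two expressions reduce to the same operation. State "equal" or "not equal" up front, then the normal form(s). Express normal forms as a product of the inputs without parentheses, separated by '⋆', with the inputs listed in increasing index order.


equal; both compose to b1 ⋆ b2 ⋆ b3

Normal form of the first expression: b1 ⋆ b2 ⋆ b3
Normal form of the second expression: b1 ⋆ b2 ⋆ b3
Identical normal forms: equal.


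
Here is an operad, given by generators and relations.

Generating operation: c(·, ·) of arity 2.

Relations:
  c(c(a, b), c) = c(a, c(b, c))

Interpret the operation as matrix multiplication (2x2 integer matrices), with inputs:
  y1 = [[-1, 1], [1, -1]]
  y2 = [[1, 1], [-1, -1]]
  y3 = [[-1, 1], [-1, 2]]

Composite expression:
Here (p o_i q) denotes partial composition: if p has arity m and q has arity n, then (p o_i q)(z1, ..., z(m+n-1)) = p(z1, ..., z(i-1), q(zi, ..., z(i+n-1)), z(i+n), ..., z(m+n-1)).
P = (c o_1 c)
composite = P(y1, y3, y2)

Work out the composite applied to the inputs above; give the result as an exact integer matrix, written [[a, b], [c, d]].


[[-1, -1], [1, 1]]

c(y1, y3) = [[0, 1], [0, -1]]
c(c(y1, y3), y2) = [[-1, -1], [1, 1]]


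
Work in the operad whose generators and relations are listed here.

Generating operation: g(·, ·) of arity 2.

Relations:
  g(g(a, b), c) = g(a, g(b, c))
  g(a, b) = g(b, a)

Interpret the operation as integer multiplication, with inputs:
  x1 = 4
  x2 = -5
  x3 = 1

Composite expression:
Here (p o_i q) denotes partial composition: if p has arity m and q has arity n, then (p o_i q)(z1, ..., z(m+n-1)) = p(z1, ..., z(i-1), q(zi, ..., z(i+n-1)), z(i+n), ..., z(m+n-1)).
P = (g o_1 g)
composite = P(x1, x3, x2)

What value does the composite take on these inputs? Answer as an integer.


g(x1, x3) = 4
g(g(x1, x3), x2) = -20

-20


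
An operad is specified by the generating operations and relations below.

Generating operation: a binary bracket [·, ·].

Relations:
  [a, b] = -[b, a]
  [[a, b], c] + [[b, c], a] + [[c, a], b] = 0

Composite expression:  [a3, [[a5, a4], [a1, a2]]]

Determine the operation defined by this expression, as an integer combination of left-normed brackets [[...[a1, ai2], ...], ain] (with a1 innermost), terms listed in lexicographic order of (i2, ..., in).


-[[[[a1, a2], a4], a5], a3] + [[[[a1, a2], a5], a4], a3]

Expand each bracket as ab - ba; the a1-initial words give the coefficients.
Composite bracket: [a3, [[a5, a4], [a1, a2]]]
Under [a, b] = ab - ba we get 16 signed associative words (2^4 = 16).
Words beginning with a1 determine it all:
  a1a2a4a5a3 (sign -1) contributes -[[[[a1, a2], a4], a5], a3]
  a1a2a5a4a3 (sign +1) contributes +[[[[a1, a2], a5], a4], a3]


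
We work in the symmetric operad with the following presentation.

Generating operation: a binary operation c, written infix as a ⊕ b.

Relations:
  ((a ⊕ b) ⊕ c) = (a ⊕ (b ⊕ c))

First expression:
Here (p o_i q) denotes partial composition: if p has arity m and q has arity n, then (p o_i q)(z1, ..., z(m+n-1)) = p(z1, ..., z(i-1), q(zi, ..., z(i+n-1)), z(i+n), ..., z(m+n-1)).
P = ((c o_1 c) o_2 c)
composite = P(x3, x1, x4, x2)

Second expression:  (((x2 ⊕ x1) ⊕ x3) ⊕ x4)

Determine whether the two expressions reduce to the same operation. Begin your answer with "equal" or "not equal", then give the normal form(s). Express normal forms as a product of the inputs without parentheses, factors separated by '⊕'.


In normal form, the first expression is x3 ⊕ x1 ⊕ x4 ⊕ x2
In normal form, the second expression is x2 ⊕ x1 ⊕ x3 ⊕ x4
They disagree, so not equal.

not equal; the first gives x3 ⊕ x1 ⊕ x4 ⊕ x2 and the second x2 ⊕ x1 ⊕ x3 ⊕ x4


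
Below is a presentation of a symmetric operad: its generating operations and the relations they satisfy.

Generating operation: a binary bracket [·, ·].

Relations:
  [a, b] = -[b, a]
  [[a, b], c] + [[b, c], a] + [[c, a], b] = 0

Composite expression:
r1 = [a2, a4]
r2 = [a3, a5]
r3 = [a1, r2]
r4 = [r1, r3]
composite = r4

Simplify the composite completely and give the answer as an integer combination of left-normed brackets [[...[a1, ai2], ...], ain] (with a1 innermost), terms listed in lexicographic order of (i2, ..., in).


-[[[[a1, a3], a5], a2], a4] + [[[[a1, a3], a5], a4], a2] + [[[[a1, a5], a3], a2], a4] - [[[[a1, a5], a3], a4], a2]

Skip Jacobi rewriting: expand, keep a1-initial words, read off terms.
Composite bracket: [[a2, a4], [a1, [a3, a5]]]
Each bracket splits as ab - ba, giving 16 signed words (2^4 = 16).
Collect the words opening with a1:
  sign of a1a3a5a2a4 is -1, so it contributes -[[[[a1, a3], a5], a2], a4]
  sign of a1a3a5a4a2 is +1, so it contributes +[[[[a1, a3], a5], a4], a2]
  sign of a1a5a3a2a4 is +1, so it contributes +[[[[a1, a5], a3], a2], a4]
  sign of a1a5a3a4a2 is -1, so it contributes -[[[[a1, a5], a3], a4], a2]


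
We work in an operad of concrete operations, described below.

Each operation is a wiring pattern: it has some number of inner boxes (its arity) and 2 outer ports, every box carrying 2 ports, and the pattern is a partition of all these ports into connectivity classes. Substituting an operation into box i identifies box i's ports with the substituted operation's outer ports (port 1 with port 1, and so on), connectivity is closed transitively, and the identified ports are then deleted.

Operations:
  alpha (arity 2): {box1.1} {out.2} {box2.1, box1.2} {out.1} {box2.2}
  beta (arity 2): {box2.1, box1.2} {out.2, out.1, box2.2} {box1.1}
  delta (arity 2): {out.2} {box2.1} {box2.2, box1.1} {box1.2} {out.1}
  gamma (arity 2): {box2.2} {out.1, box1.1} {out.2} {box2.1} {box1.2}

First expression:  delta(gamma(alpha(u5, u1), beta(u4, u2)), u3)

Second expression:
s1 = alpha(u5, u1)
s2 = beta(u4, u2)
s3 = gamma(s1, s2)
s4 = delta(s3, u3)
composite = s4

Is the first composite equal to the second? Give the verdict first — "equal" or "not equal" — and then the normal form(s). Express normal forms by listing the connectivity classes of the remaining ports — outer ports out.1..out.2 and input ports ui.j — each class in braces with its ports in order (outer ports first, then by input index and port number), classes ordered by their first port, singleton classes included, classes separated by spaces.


equal; the common form is {out.1} {out.2} {u1.1, u5.2} {u1.2} {u2.1, u4.2} {u2.2} {u3.1} {u3.2} {u4.1} {u5.1}

Normal form of the first expression: {out.1} {out.2} {u1.1, u5.2} {u1.2} {u2.1, u4.2} {u2.2} {u3.1} {u3.2} {u4.1} {u5.1}
Normal form of the second expression: {out.1} {out.2} {u1.1, u5.2} {u1.2} {u2.1, u4.2} {u2.2} {u3.1} {u3.2} {u4.1} {u5.1}
The normal forms match — equal.


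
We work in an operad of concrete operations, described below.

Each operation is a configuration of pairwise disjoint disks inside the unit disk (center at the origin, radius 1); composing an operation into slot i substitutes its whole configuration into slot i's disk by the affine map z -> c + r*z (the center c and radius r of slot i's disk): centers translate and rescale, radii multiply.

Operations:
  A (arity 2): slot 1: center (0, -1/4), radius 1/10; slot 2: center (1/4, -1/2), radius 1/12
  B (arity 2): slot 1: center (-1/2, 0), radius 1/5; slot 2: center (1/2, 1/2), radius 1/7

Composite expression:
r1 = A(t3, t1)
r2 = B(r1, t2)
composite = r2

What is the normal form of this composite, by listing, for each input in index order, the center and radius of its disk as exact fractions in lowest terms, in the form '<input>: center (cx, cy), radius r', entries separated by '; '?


t1: center (-9/20, -1/10), radius 1/60; t2: center (1/2, 1/2), radius 1/7; t3: center (-1/2, -1/20), radius 1/50


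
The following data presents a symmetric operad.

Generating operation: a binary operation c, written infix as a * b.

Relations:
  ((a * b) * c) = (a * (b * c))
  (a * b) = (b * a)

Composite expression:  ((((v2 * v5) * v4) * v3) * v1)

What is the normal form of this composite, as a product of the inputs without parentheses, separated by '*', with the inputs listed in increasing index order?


Shape and order are irrelevant to c; the v-input set decides.
(v2 * v5) linearizes to v2 * v5
((v2 * v5) * v4) linearizes to v2 * v5 * v4
(((v2 * v5) * v4) * v3) linearizes to v2 * v5 * v4 * v3
((((v2 * v5) * v4) * v3) * v1) linearizes to v2 * v5 * v4 * v3 * v1
sorting the factors by input index: v1 * v2 * v3 * v4 * v5

v1 * v2 * v3 * v4 * v5


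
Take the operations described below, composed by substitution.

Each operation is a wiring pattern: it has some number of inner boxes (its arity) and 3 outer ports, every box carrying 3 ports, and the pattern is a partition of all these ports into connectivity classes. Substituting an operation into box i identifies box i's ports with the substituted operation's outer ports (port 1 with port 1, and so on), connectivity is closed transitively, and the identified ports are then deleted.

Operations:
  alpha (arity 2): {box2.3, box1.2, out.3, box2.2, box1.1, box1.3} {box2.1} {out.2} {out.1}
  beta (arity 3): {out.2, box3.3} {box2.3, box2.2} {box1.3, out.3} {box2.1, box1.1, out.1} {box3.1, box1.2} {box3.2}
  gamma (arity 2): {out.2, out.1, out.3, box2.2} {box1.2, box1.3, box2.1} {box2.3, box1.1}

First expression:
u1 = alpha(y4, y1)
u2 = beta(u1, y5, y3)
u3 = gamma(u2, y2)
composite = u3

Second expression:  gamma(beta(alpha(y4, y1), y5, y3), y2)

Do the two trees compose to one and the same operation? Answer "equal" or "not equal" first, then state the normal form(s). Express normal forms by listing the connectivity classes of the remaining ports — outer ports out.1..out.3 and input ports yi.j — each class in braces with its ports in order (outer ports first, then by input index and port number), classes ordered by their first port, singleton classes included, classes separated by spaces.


equal; the common form is {out.1, out.2, out.3, y2.2} {y1.1} {y1.2, y1.3, y2.1, y3.3, y4.1, y4.2, y4.3} {y2.3, y5.1} {y3.1} {y3.2} {y5.2, y5.3}


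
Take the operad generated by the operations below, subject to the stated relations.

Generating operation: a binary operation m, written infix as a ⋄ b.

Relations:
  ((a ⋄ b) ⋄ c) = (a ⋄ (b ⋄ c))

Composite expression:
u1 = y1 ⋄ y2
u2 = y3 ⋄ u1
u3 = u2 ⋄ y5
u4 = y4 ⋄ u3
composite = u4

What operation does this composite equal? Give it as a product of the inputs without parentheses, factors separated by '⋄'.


y4 ⋄ y3 ⋄ y1 ⋄ y2 ⋄ y5


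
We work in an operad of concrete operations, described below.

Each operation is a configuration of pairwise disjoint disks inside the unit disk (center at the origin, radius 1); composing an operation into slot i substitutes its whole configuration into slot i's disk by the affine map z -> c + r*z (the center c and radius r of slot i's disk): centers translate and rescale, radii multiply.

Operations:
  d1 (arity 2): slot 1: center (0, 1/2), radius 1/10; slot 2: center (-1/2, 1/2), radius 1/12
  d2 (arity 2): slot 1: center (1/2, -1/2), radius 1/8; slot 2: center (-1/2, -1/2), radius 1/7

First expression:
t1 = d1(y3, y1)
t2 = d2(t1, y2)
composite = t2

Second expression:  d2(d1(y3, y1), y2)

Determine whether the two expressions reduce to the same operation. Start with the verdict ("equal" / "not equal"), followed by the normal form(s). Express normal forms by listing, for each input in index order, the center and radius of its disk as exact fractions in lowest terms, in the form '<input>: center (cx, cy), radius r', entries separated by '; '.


equal; the common form is y1: center (7/16, -7/16), radius 1/96; y2: center (-1/2, -1/2), radius 1/7; y3: center (1/2, -7/16), radius 1/80

The first expression, normalized: y1: center (7/16, -7/16), radius 1/96; y2: center (-1/2, -1/2), radius 1/7; y3: center (1/2, -7/16), radius 1/80
The second expression, normalized: y1: center (7/16, -7/16), radius 1/96; y2: center (-1/2, -1/2), radius 1/7; y3: center (1/2, -7/16), radius 1/80
The normal forms match — equal.


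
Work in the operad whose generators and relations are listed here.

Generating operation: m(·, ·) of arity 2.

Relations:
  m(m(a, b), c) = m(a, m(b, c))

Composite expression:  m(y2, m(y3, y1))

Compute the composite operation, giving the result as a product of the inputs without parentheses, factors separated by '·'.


Associativity of m dissolves the nesting; only the y-input order survives.
m(y3, y1) spells out as y3 · y1
m(y2, m(y3, y1)) spells out as y2 · y3 · y1

y2 · y3 · y1


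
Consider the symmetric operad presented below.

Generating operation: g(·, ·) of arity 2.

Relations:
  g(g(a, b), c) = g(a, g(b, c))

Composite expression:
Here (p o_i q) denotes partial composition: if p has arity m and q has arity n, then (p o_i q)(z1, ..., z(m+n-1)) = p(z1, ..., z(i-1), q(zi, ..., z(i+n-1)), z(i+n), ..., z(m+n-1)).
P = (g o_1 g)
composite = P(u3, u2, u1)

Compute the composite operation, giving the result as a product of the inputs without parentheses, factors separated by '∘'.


Under associativity of g, the answer is the u's in reading order.
g(u3, u2) reduces to u3 ∘ u2
g(g(u3, u2), u1) reduces to u3 ∘ u2 ∘ u1

u3 ∘ u2 ∘ u1


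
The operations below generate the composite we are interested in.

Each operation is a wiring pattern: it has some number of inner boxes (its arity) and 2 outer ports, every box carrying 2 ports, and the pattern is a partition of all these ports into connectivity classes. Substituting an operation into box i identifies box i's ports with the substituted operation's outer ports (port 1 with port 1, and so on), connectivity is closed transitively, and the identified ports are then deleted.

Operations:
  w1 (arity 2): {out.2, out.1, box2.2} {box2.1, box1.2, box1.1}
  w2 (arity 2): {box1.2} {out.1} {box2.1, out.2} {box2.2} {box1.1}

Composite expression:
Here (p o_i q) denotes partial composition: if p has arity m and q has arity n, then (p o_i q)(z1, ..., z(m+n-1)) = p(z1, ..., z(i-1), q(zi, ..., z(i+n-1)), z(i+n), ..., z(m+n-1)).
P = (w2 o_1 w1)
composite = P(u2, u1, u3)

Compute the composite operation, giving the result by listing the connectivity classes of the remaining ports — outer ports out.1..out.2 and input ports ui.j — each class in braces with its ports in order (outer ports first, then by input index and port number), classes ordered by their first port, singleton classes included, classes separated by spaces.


{out.1} {out.2, u3.1} {u1.1, u2.1, u2.2} {u1.2} {u3.2}


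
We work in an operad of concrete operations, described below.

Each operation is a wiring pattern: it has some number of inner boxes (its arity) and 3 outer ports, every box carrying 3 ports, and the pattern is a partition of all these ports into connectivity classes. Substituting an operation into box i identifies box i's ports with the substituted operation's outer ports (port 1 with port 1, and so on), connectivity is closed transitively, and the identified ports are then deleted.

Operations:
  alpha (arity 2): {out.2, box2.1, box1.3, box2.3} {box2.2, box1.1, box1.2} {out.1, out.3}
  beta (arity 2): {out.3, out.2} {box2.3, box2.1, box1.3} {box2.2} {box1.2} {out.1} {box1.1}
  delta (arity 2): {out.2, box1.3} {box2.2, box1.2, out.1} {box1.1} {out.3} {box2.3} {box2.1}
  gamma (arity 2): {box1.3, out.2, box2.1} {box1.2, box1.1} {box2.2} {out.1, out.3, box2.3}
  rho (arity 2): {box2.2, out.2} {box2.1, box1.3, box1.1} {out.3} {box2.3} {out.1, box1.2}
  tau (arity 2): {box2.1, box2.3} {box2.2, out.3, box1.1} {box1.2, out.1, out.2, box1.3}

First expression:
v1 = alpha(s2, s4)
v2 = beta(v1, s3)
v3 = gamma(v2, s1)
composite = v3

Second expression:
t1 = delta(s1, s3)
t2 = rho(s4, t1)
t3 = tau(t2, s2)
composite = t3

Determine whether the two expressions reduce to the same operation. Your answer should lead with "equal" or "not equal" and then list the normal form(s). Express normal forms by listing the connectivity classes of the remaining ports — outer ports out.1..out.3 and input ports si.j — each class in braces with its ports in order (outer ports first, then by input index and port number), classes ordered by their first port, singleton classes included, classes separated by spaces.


The first composite normalizes to {out.1, out.3, s1.3} {out.2, s1.1} {s1.2} {s2.1, s2.2, s4.2} {s2.3, s4.1, s4.3} {s3.1, s3.3} {s3.2}
The second composite normalizes to {out.1, out.2, s1.3} {out.3, s2.2, s4.2} {s1.1} {s1.2, s3.2, s4.1, s4.3} {s2.1, s2.3} {s3.1} {s3.3}
The forms do not match — not equal.

not equal: they reduce to {out.1, out.3, s1.3} {out.2, s1.1} {s1.2} {s2.1, s2.2, s4.2} {s2.3, s4.1, s4.3} {s3.1, s3.3} {s3.2} and {out.1, out.2, s1.3} {out.3, s2.2, s4.2} {s1.1} {s1.2, s3.2, s4.1, s4.3} {s2.1, s2.3} {s3.1} {s3.3}


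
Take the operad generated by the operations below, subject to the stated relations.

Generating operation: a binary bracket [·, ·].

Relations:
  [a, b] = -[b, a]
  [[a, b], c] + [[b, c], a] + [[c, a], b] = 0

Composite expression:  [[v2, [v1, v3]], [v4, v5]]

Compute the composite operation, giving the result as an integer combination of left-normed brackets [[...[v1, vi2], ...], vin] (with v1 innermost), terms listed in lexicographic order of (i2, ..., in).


-[[[[v1, v3], v2], v4], v5] + [[[[v1, v3], v2], v5], v4]

A multilinear Lie element is pinned by v1-initial words (v1 innermost).
Composite bracket: [[v2, [v1, v3]], [v4, v5]]
The bracket unfolds into 16 signed words via [a, b] = ab - ba (2^4 = 16).
Words beginning with v1 determine it all:
  sign of v1v3v2v4v5 is -1, so it contributes -[[[[v1, v3], v2], v4], v5]
  sign of v1v3v2v5v4 is +1, so it contributes +[[[[v1, v3], v2], v5], v4]


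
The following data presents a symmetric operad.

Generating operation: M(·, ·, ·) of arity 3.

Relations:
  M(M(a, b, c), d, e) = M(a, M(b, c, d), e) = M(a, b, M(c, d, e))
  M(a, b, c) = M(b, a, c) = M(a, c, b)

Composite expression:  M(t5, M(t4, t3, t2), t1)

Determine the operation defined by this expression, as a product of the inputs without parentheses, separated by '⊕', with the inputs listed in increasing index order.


t1 ⊕ t2 ⊕ t3 ⊕ t4 ⊕ t5

Key point: M commutes, so take the t-inputs in any fixed order.
M(t4, t3, t2) flattens to t4 ⊕ t3 ⊕ t2
M(t5, M(t4, t3, t2), t1) flattens to t5 ⊕ t4 ⊕ t3 ⊕ t2 ⊕ t1
the factors in increasing index order: t1 ⊕ t2 ⊕ t3 ⊕ t4 ⊕ t5


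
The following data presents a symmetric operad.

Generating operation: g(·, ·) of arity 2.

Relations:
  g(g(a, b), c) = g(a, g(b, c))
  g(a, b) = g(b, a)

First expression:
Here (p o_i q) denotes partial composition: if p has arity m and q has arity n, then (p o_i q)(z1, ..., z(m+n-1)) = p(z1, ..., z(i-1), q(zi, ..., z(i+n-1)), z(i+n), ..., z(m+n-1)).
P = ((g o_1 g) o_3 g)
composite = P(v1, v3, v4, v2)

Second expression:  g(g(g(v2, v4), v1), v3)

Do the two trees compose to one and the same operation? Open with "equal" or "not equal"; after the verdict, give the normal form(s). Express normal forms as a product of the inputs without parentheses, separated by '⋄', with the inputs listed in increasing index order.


The first composite normalizes to v1 ⋄ v2 ⋄ v3 ⋄ v4
The second composite normalizes to v1 ⋄ v2 ⋄ v3 ⋄ v4
One common form — equal.

equal: each reduces to v1 ⋄ v2 ⋄ v3 ⋄ v4


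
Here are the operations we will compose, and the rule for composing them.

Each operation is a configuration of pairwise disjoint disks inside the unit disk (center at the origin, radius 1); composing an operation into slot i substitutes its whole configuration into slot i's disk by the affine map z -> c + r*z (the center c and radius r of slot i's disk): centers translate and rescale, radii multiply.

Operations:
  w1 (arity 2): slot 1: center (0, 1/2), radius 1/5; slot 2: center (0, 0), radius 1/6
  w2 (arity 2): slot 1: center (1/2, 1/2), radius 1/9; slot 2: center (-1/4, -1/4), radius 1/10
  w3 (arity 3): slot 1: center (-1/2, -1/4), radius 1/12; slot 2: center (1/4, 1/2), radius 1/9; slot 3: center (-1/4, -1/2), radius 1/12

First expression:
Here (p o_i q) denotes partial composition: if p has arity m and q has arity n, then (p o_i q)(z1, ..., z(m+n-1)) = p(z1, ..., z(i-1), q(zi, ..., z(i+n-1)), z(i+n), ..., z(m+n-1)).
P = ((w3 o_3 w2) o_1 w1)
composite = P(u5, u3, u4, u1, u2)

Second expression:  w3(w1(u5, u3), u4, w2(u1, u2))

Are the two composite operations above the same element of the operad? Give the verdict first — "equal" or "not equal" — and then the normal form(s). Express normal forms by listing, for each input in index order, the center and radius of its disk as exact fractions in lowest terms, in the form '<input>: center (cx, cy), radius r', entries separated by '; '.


Normal form of the first expression: u1: center (-5/24, -11/24), radius 1/108; u2: center (-13/48, -25/48), radius 1/120; u3: center (-1/2, -1/4), radius 1/72; u4: center (1/4, 1/2), radius 1/9; u5: center (-1/2, -5/24), radius 1/60
Normal form of the second expression: u1: center (-5/24, -11/24), radius 1/108; u2: center (-13/48, -25/48), radius 1/120; u3: center (-1/2, -1/4), radius 1/72; u4: center (1/4, 1/2), radius 1/9; u5: center (-1/2, -5/24), radius 1/60
Identical normal forms: equal.

equal — both sides give u1: center (-5/24, -11/24), radius 1/108; u2: center (-13/48, -25/48), radius 1/120; u3: center (-1/2, -1/4), radius 1/72; u4: center (1/4, 1/2), radius 1/9; u5: center (-1/2, -5/24), radius 1/60


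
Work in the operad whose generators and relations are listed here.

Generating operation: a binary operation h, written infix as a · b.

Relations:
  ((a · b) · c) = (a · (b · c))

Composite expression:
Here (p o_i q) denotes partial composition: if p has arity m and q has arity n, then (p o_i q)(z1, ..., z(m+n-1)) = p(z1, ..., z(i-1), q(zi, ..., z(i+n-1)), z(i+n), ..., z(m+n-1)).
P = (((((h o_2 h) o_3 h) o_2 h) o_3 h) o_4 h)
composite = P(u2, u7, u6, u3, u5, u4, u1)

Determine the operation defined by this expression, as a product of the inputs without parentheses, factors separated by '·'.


u2 · u7 · u6 · u3 · u5 · u4 · u1

All parenthesizations of h agree; list the u-inputs left to right.
(u3 · u5) spells out as u3 · u5
(u6 · (u3 · u5)) spells out as u6 · u3 · u5
(u7 · (u6 · (u3 · u5))) spells out as u7 · u6 · u3 · u5
(u4 · u1) spells out as u4 · u1
((u7 · (u6 · (u3 · u5))) · (u4 · u1)) spells out as u7 · u6 · u3 · u5 · u4 · u1
(u2 · ((u7 · (u6 · (u3 · u5))) · (u4 · u1))) spells out as u2 · u7 · u6 · u3 · u5 · u4 · u1


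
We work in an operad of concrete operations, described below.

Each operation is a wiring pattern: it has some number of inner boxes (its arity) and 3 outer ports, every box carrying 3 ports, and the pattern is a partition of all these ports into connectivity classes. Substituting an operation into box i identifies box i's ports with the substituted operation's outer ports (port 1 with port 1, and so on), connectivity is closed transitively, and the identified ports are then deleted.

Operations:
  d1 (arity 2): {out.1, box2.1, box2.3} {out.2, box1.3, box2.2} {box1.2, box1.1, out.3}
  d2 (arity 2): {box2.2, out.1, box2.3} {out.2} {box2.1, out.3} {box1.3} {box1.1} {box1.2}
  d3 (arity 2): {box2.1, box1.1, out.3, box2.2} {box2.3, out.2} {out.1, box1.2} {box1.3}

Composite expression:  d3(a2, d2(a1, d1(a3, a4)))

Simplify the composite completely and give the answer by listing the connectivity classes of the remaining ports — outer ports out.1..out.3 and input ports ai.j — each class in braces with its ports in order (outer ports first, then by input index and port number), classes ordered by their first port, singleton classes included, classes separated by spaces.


{out.1, a2.2} {out.2, a4.1, a4.3} {out.3, a2.1, a3.1, a3.2, a3.3, a4.2} {a1.1} {a1.2} {a1.3} {a2.3}

Reachability decides: close wires over d3-identified ports.
stage d1: inputs (a3, a4), connectivity {out.1, a4.1, a4.3} {out.2, a3.3, a4.2} {out.3, a3.1, a3.2}, out.j its boundary
stage d2: inputs (a1, a3, a4), connectivity {out.1, a3.1, a3.2, a3.3, a4.2} {out.2} {out.3, a4.1, a4.3} {a1.1} {a1.2} {a1.3}, out.j its boundary
stage d3: inputs (a2, a1, a3, a4), connectivity {out.1, a2.2} {out.2, a4.1, a4.3} {out.3, a2.1, a3.1, a3.2, a3.3, a4.2} {a1.1} {a1.2} {a1.3} {a2.3}, out.j its boundary


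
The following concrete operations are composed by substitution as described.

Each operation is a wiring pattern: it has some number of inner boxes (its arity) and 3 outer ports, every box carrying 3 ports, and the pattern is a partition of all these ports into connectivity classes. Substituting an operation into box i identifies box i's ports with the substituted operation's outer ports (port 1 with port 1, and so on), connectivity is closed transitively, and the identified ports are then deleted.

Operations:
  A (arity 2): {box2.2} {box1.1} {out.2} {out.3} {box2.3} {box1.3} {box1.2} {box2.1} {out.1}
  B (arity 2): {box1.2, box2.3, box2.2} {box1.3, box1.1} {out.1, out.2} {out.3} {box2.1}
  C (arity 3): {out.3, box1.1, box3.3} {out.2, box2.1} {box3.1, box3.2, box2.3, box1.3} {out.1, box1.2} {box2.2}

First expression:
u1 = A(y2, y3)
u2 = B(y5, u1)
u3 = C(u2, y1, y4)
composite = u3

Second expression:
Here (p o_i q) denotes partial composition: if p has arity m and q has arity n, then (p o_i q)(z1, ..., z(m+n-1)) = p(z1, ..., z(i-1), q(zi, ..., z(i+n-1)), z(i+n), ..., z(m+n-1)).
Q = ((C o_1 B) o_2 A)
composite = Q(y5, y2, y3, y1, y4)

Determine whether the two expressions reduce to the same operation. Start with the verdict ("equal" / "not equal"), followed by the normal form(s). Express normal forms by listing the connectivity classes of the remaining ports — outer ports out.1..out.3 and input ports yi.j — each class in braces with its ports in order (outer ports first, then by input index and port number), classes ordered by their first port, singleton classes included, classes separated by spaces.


equal; both compose to {out.1, out.3, y4.3} {out.2, y1.1} {y1.2} {y1.3, y4.1, y4.2} {y2.1} {y2.2} {y2.3} {y3.1} {y3.2} {y3.3} {y5.1, y5.3} {y5.2}

The first composite normalizes to {out.1, out.3, y4.3} {out.2, y1.1} {y1.2} {y1.3, y4.1, y4.2} {y2.1} {y2.2} {y2.3} {y3.1} {y3.2} {y3.3} {y5.1, y5.3} {y5.2}
The second composite normalizes to {out.1, out.3, y4.3} {out.2, y1.1} {y1.2} {y1.3, y4.1, y4.2} {y2.1} {y2.2} {y2.3} {y3.1} {y3.2} {y3.3} {y5.1, y5.3} {y5.2}
Identical normal forms: equal.


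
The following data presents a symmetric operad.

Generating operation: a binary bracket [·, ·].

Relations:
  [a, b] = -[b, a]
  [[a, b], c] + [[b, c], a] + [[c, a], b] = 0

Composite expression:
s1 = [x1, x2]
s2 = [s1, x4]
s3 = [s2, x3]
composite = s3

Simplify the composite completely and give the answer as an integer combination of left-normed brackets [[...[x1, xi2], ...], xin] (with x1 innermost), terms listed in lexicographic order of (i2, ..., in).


In the tensor algebra, words opening x1 carry the x1-anchored form.
Composite bracket: [[[x1, x2], x4], x3]
Under [a, b] = ab - ba we get 8 signed associative words (2^3 = 8).
The x1-initial words carry the normal form:
  word x1x2x4x3 has sign +1, contributing +[[[x1, x2], x4], x3]

[[[x1, x2], x4], x3]


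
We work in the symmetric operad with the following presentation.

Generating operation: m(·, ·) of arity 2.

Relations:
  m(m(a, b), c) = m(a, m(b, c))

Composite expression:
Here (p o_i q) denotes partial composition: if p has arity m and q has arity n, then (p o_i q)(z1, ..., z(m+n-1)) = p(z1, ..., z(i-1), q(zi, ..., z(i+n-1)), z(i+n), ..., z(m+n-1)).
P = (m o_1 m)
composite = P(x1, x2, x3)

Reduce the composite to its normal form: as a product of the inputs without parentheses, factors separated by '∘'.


The m-tree's shape is irrelevant; the x-reading-order decides.
m(x1, x2) reduces to x1 ∘ x2
m(m(x1, x2), x3) reduces to x1 ∘ x2 ∘ x3

x1 ∘ x2 ∘ x3


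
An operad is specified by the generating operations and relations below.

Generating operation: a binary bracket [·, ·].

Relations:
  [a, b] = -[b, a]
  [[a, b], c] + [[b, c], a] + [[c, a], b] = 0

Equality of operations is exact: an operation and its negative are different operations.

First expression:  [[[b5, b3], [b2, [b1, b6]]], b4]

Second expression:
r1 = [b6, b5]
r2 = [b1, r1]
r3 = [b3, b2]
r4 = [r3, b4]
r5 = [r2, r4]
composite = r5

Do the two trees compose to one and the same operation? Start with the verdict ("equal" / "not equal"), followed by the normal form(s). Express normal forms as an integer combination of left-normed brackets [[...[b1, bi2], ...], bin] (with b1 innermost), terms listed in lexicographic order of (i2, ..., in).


Normal form of the first expression: -[[[[[b1, b6], b2], b3], b5], b4] + [[[[[b1, b6], b2], b5], b3], b4]
Normal form of the second expression: [[[[[b1, b5], b6], b2], b3], b4] - [[[[[b1, b5], b6], b3], b2], b4] - [[[[[b1, b5], b6], b4], b2], b3] + [[[[[b1, b5], b6], b4], b3], b2] - [[[[[b1, b6], b5], b2], b3], b4] + [[[[[b1, b6], b5], b3], b2], b4] + [[[[[b1, b6], b5], b4], b2], b3] - [[[[[b1, b6], b5], b4], b3], b2]
They disagree, so not equal.

not equal — first -[[[[[b1, b6], b2], b3], b5], b4] + [[[[[b1, b6], b2], b5], b3], b4], second [[[[[b1, b5], b6], b2], b3], b4] - [[[[[b1, b5], b6], b3], b2], b4] - [[[[[b1, b5], b6], b4], b2], b3] + [[[[[b1, b5], b6], b4], b3], b2] - [[[[[b1, b6], b5], b2], b3], b4] + [[[[[b1, b6], b5], b3], b2], b4] + [[[[[b1, b6], b5], b4], b2], b3] - [[[[[b1, b6], b5], b4], b3], b2]


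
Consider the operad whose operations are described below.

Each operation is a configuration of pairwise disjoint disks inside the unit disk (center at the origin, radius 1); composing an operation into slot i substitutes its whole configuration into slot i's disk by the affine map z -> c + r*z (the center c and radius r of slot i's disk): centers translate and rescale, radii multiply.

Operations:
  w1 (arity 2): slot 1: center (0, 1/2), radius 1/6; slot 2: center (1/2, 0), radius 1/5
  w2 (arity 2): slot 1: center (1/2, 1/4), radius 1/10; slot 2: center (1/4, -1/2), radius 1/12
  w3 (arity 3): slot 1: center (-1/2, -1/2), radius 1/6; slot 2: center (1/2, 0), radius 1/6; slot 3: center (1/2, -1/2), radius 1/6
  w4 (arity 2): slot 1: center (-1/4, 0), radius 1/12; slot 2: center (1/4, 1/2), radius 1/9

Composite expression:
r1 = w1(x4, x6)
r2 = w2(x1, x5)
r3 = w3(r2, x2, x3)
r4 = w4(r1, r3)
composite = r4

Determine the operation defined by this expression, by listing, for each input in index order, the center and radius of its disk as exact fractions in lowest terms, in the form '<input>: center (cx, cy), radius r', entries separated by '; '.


Nesting under w4 composes maps z -> c + r*z down each x-path.
tracing x4 down its 2-map path: center (-1/4, 1/24), radius 1/72
tracing x6 down its 2-map path: center (-5/24, 0), radius 1/60
tracing x1 down its 3-map path: center (11/54, 97/216), radius 1/540
tracing x5 down its 3-map path: center (43/216, 47/108), radius 1/648
tracing x2 down its 2-map path: center (11/36, 1/2), radius 1/54
tracing x3 down its 2-map path: center (11/36, 4/9), radius 1/54

x1: center (11/54, 97/216), radius 1/540; x2: center (11/36, 1/2), radius 1/54; x3: center (11/36, 4/9), radius 1/54; x4: center (-1/4, 1/24), radius 1/72; x5: center (43/216, 47/108), radius 1/648; x6: center (-5/24, 0), radius 1/60


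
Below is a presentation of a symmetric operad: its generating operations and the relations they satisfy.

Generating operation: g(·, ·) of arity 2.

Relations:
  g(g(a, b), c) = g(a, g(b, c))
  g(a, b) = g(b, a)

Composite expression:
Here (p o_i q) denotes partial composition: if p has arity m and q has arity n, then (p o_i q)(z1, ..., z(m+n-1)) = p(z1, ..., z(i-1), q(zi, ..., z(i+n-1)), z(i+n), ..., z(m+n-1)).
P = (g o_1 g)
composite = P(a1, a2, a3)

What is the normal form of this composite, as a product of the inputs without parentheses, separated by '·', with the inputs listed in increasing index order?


Reordering under g is free, so list the a-inputs canonically.
g(a1, a2) linearizes to a1 · a2
g(g(a1, a2), a3) linearizes to a1 · a2 · a3
putting the inputs in ascending order: a1 · a2 · a3

a1 · a2 · a3


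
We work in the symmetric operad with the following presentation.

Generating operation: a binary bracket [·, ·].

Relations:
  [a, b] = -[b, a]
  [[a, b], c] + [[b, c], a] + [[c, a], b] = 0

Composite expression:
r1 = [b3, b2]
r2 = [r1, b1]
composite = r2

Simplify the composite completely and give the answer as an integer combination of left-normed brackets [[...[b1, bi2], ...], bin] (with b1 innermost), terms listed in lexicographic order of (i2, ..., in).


[[b1, b2], b3] - [[b1, b3], b2]


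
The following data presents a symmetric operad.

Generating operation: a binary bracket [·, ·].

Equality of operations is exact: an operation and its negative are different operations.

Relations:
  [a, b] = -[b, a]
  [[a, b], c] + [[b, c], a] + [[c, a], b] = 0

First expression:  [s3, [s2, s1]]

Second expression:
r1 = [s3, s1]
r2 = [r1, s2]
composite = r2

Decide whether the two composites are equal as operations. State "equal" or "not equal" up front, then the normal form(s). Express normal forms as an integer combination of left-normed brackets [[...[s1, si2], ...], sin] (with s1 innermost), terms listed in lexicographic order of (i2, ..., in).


not equal; first: [[s1, s2], s3]; second: -[[s1, s3], s2]


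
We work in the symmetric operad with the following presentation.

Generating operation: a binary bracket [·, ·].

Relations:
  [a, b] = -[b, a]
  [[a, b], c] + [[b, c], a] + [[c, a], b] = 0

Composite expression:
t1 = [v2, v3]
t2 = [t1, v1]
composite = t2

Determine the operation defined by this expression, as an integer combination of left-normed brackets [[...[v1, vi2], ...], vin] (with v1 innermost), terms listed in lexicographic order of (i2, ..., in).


-[[v1, v2], v3] + [[v1, v3], v2]


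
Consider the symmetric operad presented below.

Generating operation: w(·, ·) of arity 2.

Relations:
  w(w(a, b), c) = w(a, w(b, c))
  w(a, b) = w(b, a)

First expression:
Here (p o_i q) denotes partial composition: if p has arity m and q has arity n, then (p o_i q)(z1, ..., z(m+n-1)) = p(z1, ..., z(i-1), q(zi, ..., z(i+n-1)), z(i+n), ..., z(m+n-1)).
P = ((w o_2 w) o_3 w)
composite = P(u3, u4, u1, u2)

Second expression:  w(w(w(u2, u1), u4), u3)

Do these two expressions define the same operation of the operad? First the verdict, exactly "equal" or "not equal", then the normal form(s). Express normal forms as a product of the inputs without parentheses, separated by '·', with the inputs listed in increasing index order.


equal: each reduces to u1 · u2 · u3 · u4


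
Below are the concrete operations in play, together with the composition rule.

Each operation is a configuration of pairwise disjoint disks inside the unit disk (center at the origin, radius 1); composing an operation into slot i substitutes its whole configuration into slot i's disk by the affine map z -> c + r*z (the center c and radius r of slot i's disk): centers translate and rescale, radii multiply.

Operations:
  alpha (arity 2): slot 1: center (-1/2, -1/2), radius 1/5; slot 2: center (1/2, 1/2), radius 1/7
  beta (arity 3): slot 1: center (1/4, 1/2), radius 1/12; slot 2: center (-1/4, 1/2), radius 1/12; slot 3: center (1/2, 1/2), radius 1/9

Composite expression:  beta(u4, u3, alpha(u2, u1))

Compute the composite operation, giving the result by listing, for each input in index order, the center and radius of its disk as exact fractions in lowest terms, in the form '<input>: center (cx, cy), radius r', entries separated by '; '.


Only the slot chain above each u matters under beta; compose those maps.
u4 passes through 1 substitution, ending at center (1/4, 1/2), radius 1/12
u3 passes through 1 substitution, ending at center (-1/4, 1/2), radius 1/12
u2 passes through 2 substitutions, ending at center (4/9, 4/9), radius 1/45
u1 passes through 2 substitutions, ending at center (5/9, 5/9), radius 1/63

u1: center (5/9, 5/9), radius 1/63; u2: center (4/9, 4/9), radius 1/45; u3: center (-1/4, 1/2), radius 1/12; u4: center (1/4, 1/2), radius 1/12
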